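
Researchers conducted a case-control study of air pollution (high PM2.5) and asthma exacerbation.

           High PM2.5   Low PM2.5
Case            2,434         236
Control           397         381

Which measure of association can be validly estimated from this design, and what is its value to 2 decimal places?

9.90

Reading the table with exposure as columns: a = 2434 (High PM2.5, case), b = 397 (High PM2.5, non-case), c = 236 (Low PM2.5, case), d = 381.
This is a case-control study: participants were sampled on outcome status, so risks in the source population cannot be estimated directly — relative risk is not valid here. The odds ratio is the appropriate measure.
OR = (a·d)/(b·c) = (2434 × 381) / (397 × 236) = 927354 / 93692 = 9.89790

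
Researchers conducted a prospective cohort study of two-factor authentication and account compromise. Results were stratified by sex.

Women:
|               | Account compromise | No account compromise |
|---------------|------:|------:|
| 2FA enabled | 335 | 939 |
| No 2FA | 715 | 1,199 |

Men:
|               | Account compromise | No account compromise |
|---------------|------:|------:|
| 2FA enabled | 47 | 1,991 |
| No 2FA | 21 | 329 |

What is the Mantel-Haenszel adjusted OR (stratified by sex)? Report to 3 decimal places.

OR_MH = Σ(aᵢdᵢ/nᵢ) / Σ(bᵢcᵢ/nᵢ), where nᵢ is the stratum total.
Stratum 1 (Women): n = 3188; a·d/n = 335·1199/3188 = 125.9928; b·c/n = 939·715/3188 = 210.5976
Stratum 2 (Men): n = 2388; a·d/n = 47·329/2388 = 6.4753; b·c/n = 1991·21/2388 = 17.5088
OR_MH = (125.9928 + 6.4753) / (210.5976 + 17.5088) = 132.4681 / 228.1063 = 0.58073

0.581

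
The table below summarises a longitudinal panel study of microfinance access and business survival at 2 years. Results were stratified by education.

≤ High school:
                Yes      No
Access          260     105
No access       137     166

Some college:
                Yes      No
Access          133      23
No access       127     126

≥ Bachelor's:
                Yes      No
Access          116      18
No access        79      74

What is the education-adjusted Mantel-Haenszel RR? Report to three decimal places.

RR_MH = Σ(aᵢ·n₀ᵢ/nᵢ) / Σ(cᵢ·n₁ᵢ/nᵢ), with n₁ᵢ = aᵢ+bᵢ (exposed), n₀ᵢ = cᵢ+dᵢ (unexposed), nᵢ = n₁ᵢ+n₀ᵢ.
Stratum 1 (≤ High school): n₁ = 365, n₀ = 303, n = 668; a·n₀/n = 260·303/668 = 117.9341; c·n₁/n = 137·365/668 = 74.8578
Stratum 2 (Some college): n₁ = 156, n₀ = 253, n = 409; a·n₀/n = 133·253/409 = 82.2714; c·n₁/n = 127·156/409 = 48.4401
Stratum 3 (≥ Bachelor's): n₁ = 134, n₀ = 153, n = 287; a·n₀/n = 116·153/287 = 61.8397; c·n₁/n = 79·134/287 = 36.8850
RR_MH = (117.9341 + 82.2714 + 61.8397) / (74.8578 + 48.4401 + 36.8850) = 262.0452 / 160.1829 = 1.63591

1.636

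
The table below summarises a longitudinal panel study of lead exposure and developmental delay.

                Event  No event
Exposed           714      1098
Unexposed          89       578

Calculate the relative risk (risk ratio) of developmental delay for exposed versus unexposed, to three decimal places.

Cells: a = 714, b = 1098, c = 89, d = 578.
Risk in exposed = 714/1812 = 0.39404; risk in unexposed = 89/667 = 0.13343.
RR = 0.39404 / 0.13343 = 2.95308
The risk among the exposed is 2.95 times that among the unexposed.

2.953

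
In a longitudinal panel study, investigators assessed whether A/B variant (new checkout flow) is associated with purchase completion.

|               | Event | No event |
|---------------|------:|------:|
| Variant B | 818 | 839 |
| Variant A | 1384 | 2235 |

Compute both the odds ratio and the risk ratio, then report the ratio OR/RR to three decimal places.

Cells: a = 818, b = 839, c = 1384, d = 2235.
OR = (818·2235)/(839·1384) = 1828230/1161176 = 1.57446
Risk in exposed = 818/1657 = 0.49366; risk in unexposed = 1384/3619 = 0.38243; RR = 1.29087
OR/RR = 1.57446 / 1.29087 = 1.21969
The outcome is not rare, so the OR lies further from 1 than the RR.

1.220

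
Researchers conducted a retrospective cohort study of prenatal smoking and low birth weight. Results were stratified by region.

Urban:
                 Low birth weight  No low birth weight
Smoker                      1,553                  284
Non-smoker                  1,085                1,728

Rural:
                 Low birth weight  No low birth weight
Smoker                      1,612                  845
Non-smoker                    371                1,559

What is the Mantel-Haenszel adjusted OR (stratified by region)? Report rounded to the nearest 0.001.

8.350

OR_MH = Σ(aᵢdᵢ/nᵢ) / Σ(bᵢcᵢ/nᵢ), where nᵢ is the stratum total.
Stratum 1 (Urban): n = 4650; a·d/n = 1553·1728/4650 = 577.1148; b·c/n = 284·1085/4650 = 66.2667
Stratum 2 (Rural): n = 4387; a·d/n = 1612·1559/4387 = 572.8534; b·c/n = 845·371/4387 = 71.4600
OR_MH = (577.1148 + 572.8534) / (66.2667 + 71.4600) = 1149.9683 / 137.7267 = 8.34964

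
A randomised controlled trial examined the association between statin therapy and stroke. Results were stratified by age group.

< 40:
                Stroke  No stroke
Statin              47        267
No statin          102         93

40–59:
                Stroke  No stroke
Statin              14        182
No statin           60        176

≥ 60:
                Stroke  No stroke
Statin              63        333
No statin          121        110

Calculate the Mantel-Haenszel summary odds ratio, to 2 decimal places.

OR_MH = Σ(aᵢdᵢ/nᵢ) / Σ(bᵢcᵢ/nᵢ), where nᵢ is the stratum total.
Stratum 1 (< 40): n = 509; a·d/n = 47·93/509 = 8.5874; b·c/n = 267·102/509 = 53.5049
Stratum 2 (40–59): n = 432; a·d/n = 14·176/432 = 5.7037; b·c/n = 182·60/432 = 25.2778
Stratum 3 (≥ 60): n = 627; a·d/n = 63·110/627 = 11.0526; b·c/n = 333·121/627 = 64.2632
OR_MH = (8.5874 + 5.7037 + 11.0526) / (53.5049 + 25.2778 + 64.2632) = 25.3438 / 143.0458 = 0.17717

0.18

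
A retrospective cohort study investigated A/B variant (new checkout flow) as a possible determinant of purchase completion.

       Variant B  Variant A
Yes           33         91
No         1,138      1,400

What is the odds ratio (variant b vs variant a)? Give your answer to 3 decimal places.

Reading the table with exposure as columns: a = 33 (Variant B, case), b = 1138 (Variant B, non-case), c = 91 (Variant A, case), d = 1400.
OR = (a·d)/(b·c) = (33 × 1400) / (1138 × 91) = 46200 / 103558 = 0.44613
Exposure is associated with lower odds of purchase completion (OR = 0.45 < 1).

0.446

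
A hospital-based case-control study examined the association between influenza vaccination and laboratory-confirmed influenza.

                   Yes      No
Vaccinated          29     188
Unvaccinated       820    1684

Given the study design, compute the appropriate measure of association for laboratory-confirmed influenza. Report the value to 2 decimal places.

Cells: a = 29, b = 188, c = 820, d = 1684.
This is a hospital-based case-control study: participants were sampled on outcome status, so risks in the source population cannot be estimated directly — relative risk is not valid here. The odds ratio is the appropriate measure.
OR = (a·d)/(b·c) = (29 × 1684) / (188 × 820) = 48836 / 154160 = 0.31679

0.32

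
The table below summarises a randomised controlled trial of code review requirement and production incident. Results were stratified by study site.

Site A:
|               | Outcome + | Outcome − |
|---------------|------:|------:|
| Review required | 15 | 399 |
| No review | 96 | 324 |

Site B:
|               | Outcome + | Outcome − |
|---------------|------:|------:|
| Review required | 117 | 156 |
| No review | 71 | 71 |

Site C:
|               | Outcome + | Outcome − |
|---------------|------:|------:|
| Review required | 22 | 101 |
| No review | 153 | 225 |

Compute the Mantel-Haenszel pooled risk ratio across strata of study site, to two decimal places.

RR_MH = Σ(aᵢ·n₀ᵢ/nᵢ) / Σ(cᵢ·n₁ᵢ/nᵢ), with n₁ᵢ = aᵢ+bᵢ (exposed), n₀ᵢ = cᵢ+dᵢ (unexposed), nᵢ = n₁ᵢ+n₀ᵢ.
Stratum 1 (Site A): n₁ = 414, n₀ = 420, n = 834; a·n₀/n = 15·420/834 = 7.5540; c·n₁/n = 96·414/834 = 47.6547
Stratum 2 (Site B): n₁ = 273, n₀ = 142, n = 415; a·n₀/n = 117·142/415 = 40.0337; c·n₁/n = 71·273/415 = 46.7060
Stratum 3 (Site C): n₁ = 123, n₀ = 378, n = 501; a·n₀/n = 22·378/501 = 16.5988; c·n₁/n = 153·123/501 = 37.5629
RR_MH = (7.5540 + 40.0337 + 16.5988) / (47.6547 + 46.7060 + 37.5629) = 64.1865 / 131.9236 = 0.48654

0.49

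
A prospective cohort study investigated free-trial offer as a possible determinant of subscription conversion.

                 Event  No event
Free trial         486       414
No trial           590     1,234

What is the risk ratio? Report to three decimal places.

Cells: a = 486, b = 414, c = 590, d = 1234.
Risk in exposed = 486/900 = 0.54000; risk in unexposed = 590/1824 = 0.32346.
RR = 0.54000 / 0.32346 = 1.66942
The risk among the exposed is 1.67 times that among the unexposed.

1.669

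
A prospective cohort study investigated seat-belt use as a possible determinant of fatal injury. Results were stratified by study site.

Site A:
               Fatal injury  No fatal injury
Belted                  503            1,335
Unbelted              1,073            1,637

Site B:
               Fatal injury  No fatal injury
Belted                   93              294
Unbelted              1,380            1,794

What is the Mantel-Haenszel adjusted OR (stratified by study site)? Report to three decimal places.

OR_MH = Σ(aᵢdᵢ/nᵢ) / Σ(bᵢcᵢ/nᵢ), where nᵢ is the stratum total.
Stratum 1 (Site A): n = 4548; a·d/n = 503·1637/4548 = 181.0490; b·c/n = 1335·1073/4548 = 314.9637
Stratum 2 (Site B): n = 3561; a·d/n = 93·1794/3561 = 46.8526; b·c/n = 294·1380/3561 = 113.9343
OR_MH = (181.0490 + 46.8526) / (314.9637 + 113.9343) = 227.9016 / 428.8980 = 0.53137

0.531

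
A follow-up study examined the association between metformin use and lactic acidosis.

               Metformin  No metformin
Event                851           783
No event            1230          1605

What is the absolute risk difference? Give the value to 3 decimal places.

0.081

Reading the table with exposure as columns: a = 851 (Metformin, case), b = 1230 (Metformin, non-case), c = 783 (No metformin, case), d = 1605.
Risk in exposed = 851/2081 = 0.408938; risk in unexposed = 783/2388 = 0.327889.
Risk difference = 0.408938 − 0.327889 = 0.081049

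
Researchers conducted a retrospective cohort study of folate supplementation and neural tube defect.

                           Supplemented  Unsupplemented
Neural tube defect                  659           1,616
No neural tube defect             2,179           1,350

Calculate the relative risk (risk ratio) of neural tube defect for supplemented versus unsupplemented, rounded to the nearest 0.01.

Reading the table with exposure as columns: a = 659 (Supplemented, case), b = 2179 (Supplemented, non-case), c = 1616 (Unsupplemented, case), d = 1350.
Risk in exposed = 659/2838 = 0.23221; risk in unexposed = 1616/2966 = 0.54484.
RR = 0.23221 / 0.54484 = 0.42619
The risk is 57% lower among the exposed than among the unexposed.

0.43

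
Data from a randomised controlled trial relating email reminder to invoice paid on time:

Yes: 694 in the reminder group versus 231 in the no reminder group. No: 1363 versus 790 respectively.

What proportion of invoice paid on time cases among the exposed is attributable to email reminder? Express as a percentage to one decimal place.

32.9

From the description: a = 694, b = 1363, c = 231, d = 790.
Risk in exposed = 694/2057 = 0.33738; risk in unexposed = 231/1021 = 0.22625.
RR = 0.33738/0.22625 = 1.49121
AR% = (RR − 1)/RR × 100 = (1.49121 − 1)/1.49121 × 100 = 32.9404%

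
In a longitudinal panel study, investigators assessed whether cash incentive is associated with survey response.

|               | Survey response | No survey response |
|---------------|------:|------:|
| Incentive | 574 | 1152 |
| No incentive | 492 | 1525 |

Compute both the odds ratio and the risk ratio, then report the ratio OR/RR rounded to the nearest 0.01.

1.13

Cells: a = 574, b = 1152, c = 492, d = 1525.
OR = (574·1525)/(1152·492) = 875350/566784 = 1.54442
Risk in exposed = 574/1726 = 0.33256; risk in unexposed = 492/2017 = 0.24393; RR = 1.36336
OR/RR = 1.54442 / 1.36336 = 1.13280
The outcome is not rare, so the OR lies further from 1 than the RR.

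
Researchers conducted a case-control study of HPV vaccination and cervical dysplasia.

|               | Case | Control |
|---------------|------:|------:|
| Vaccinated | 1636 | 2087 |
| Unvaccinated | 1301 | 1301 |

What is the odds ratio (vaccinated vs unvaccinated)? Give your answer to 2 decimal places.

0.78

Cells: a = 1636, b = 2087, c = 1301, d = 1301.
OR = (a·d)/(b·c) = (1636 × 1301) / (2087 × 1301) = 2128436 / 2715187 = 0.78390
Exposure is associated with lower odds of cervical dysplasia (OR = 0.78 < 1).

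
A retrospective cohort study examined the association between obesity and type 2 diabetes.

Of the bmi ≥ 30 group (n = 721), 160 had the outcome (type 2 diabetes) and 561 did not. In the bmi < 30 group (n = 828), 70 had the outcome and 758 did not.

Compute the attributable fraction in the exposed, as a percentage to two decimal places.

From the description: a = 160, b = 561, c = 70, d = 758.
Risk in exposed = 160/721 = 0.22191; risk in unexposed = 70/828 = 0.08454.
RR = 0.22191/0.08454 = 2.62493
AR% = (RR − 1)/RR × 100 = (2.62493 − 1)/2.62493 × 100 = 61.9037%

61.90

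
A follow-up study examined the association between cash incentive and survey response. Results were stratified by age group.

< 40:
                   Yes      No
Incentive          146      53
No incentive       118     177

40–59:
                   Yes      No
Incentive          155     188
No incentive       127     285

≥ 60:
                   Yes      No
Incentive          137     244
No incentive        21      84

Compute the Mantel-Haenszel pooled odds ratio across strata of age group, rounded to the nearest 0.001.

2.453

OR_MH = Σ(aᵢdᵢ/nᵢ) / Σ(bᵢcᵢ/nᵢ), where nᵢ is the stratum total.
Stratum 1 (< 40): n = 494; a·d/n = 146·177/494 = 52.3117; b·c/n = 53·118/494 = 12.6599
Stratum 2 (40–59): n = 755; a·d/n = 155·285/755 = 58.5099; b·c/n = 188·127/755 = 31.6238
Stratum 3 (≥ 60): n = 486; a·d/n = 137·84/486 = 23.6790; b·c/n = 244·21/486 = 10.5432
OR_MH = (52.3117 + 58.5099 + 23.6790) / (12.6599 + 31.6238 + 10.5432) = 134.5007 / 54.8270 = 2.45318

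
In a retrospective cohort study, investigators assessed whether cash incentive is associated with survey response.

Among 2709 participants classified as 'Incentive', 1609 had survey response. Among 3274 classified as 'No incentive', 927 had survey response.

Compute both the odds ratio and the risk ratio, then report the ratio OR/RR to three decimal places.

1.765

From the description: a = 1609, b = 1100, c = 927, d = 2347.
OR = (1609·2347)/(1100·927) = 3776323/1019700 = 3.70337
Risk in exposed = 1609/2709 = 0.59395; risk in unexposed = 927/3274 = 0.28314; RR = 2.09771
OR/RR = 3.70337 / 2.09771 = 1.76543
The outcome is not rare, so the OR lies further from 1 than the RR.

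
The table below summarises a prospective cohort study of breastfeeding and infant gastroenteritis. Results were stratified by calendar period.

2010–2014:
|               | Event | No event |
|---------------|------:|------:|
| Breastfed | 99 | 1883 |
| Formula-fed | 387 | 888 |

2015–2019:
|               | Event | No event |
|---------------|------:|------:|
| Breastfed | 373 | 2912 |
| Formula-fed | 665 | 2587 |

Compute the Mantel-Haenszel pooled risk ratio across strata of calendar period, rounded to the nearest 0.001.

RR_MH = Σ(aᵢ·n₀ᵢ/nᵢ) / Σ(cᵢ·n₁ᵢ/nᵢ), with n₁ᵢ = aᵢ+bᵢ (exposed), n₀ᵢ = cᵢ+dᵢ (unexposed), nᵢ = n₁ᵢ+n₀ᵢ.
Stratum 1 (2010–2014): n₁ = 1982, n₀ = 1275, n = 3257; a·n₀/n = 99·1275/3257 = 38.7550; c·n₁/n = 387·1982/3257 = 235.5032
Stratum 2 (2015–2019): n₁ = 3285, n₀ = 3252, n = 6537; a·n₀/n = 373·3252/6537 = 185.5585; c·n₁/n = 665·3285/6537 = 334.1785
RR_MH = (38.7550 + 185.5585) / (235.5032 + 334.1785) = 224.3135 / 569.6817 = 0.39375

0.394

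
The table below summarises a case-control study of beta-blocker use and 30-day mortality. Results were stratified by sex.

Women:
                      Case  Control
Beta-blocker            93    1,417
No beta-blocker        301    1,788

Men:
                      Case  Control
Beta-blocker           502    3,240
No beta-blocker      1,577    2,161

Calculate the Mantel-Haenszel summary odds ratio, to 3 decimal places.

0.239

OR_MH = Σ(aᵢdᵢ/nᵢ) / Σ(bᵢcᵢ/nᵢ), where nᵢ is the stratum total.
Stratum 1 (Women): n = 3599; a·d/n = 93·1788/3599 = 46.2028; b·c/n = 1417·301/3599 = 118.5099
Stratum 2 (Men): n = 7480; a·d/n = 502·2161/7480 = 145.0297; b·c/n = 3240·1577/7480 = 683.0856
OR_MH = (46.2028 + 145.0297) / (118.5099 + 683.0856) = 191.2325 / 801.5954 = 0.23856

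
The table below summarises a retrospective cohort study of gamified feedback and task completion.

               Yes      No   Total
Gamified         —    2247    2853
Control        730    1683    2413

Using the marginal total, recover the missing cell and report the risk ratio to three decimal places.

The missing cell is in the exposed row: 2853 − 2247 = 606.
So a = 606, b = 2247, c = 730, d = 1683.
RR = [a/(a+b)] / [c/(c+d)] = (606/2853) / (730/2413) = 0.21241/0.30253 = 0.70211

0.702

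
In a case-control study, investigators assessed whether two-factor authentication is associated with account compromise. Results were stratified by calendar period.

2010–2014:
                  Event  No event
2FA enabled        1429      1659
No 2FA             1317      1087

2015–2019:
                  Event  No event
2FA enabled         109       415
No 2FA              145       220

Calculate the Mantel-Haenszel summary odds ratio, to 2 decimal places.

0.67

OR_MH = Σ(aᵢdᵢ/nᵢ) / Σ(bᵢcᵢ/nᵢ), where nᵢ is the stratum total.
Stratum 1 (2010–2014): n = 5492; a·d/n = 1429·1087/5492 = 282.8338; b·c/n = 1659·1317/5492 = 397.8338
Stratum 2 (2015–2019): n = 889; a·d/n = 109·220/889 = 26.9741; b·c/n = 415·145/889 = 67.6884
OR_MH = (282.8338 + 26.9741) / (397.8338 + 67.6884) = 309.8079 / 465.5222 = 0.66551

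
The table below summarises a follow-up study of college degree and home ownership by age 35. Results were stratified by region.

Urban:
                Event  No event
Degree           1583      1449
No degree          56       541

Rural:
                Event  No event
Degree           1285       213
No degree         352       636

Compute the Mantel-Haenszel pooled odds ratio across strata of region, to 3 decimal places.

OR_MH = Σ(aᵢdᵢ/nᵢ) / Σ(bᵢcᵢ/nᵢ), where nᵢ is the stratum total.
Stratum 1 (Urban): n = 3629; a·d/n = 1583·541/3629 = 235.9887; b·c/n = 1449·56/3629 = 22.3599
Stratum 2 (Rural): n = 2486; a·d/n = 1285·636/2486 = 328.7450; b·c/n = 213·352/2486 = 30.1593
OR_MH = (235.9887 + 328.7450) / (22.3599 + 30.1593) = 564.7337 / 52.5192 = 10.75291

10.753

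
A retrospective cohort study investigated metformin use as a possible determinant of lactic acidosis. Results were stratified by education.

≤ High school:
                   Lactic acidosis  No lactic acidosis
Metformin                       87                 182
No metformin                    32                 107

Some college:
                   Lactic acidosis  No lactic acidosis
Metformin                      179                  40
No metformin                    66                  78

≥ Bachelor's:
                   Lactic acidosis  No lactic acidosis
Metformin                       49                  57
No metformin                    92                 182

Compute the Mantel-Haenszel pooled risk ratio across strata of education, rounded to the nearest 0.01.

1.57

RR_MH = Σ(aᵢ·n₀ᵢ/nᵢ) / Σ(cᵢ·n₁ᵢ/nᵢ), with n₁ᵢ = aᵢ+bᵢ (exposed), n₀ᵢ = cᵢ+dᵢ (unexposed), nᵢ = n₁ᵢ+n₀ᵢ.
Stratum 1 (≤ High school): n₁ = 269, n₀ = 139, n = 408; a·n₀/n = 87·139/408 = 29.6397; c·n₁/n = 32·269/408 = 21.0980
Stratum 2 (Some college): n₁ = 219, n₀ = 144, n = 363; a·n₀/n = 179·144/363 = 71.0083; c·n₁/n = 66·219/363 = 39.8182
Stratum 3 (≥ Bachelor's): n₁ = 106, n₀ = 274, n = 380; a·n₀/n = 49·274/380 = 35.3316; c·n₁/n = 92·106/380 = 25.6632
RR_MH = (29.6397 + 71.0083 + 35.3316) / (21.0980 + 39.8182 + 25.6632) = 135.9795 / 86.5794 = 1.57058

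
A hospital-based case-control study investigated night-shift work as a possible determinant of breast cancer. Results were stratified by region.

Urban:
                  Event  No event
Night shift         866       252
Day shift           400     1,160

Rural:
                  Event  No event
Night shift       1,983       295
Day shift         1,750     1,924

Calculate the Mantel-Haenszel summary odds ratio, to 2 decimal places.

8.17

OR_MH = Σ(aᵢdᵢ/nᵢ) / Σ(bᵢcᵢ/nᵢ), where nᵢ is the stratum total.
Stratum 1 (Urban): n = 2678; a·d/n = 866·1160/2678 = 375.1158; b·c/n = 252·400/2678 = 37.6400
Stratum 2 (Rural): n = 5952; a·d/n = 1983·1924/5952 = 641.0101; b·c/n = 295·1750/5952 = 86.7356
OR_MH = (375.1158 + 641.0101) / (37.6400 + 86.7356) = 1016.1258 / 124.3756 = 8.16982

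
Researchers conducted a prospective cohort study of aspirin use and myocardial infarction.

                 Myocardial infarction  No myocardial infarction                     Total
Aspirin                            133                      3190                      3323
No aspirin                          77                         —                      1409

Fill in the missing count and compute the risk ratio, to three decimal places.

The missing cell is in the unexposed row: 1409 − 77 = 1332.
So a = 133, b = 3190, c = 77, d = 1332.
RR = [a/(a+b)] / [c/(c+d)] = (133/3323) / (77/1409) = 0.04002/0.05465 = 0.73239

0.732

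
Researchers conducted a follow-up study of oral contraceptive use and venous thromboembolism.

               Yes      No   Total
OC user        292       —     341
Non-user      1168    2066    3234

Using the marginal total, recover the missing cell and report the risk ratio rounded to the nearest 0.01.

The missing cell is in the exposed row: 341 − 292 = 49.
So a = 292, b = 49, c = 1168, d = 2066.
RR = [a/(a+b)] / [c/(c+d)] = (292/341) / (1168/3234) = 0.85630/0.36116 = 2.37097

2.37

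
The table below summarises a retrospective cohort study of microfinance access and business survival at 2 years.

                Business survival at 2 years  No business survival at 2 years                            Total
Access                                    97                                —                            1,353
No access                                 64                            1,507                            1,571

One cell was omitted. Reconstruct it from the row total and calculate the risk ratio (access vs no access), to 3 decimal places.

The missing cell is in the exposed row: 1353 − 97 = 1256.
So a = 97, b = 1256, c = 64, d = 1507.
RR = [a/(a+b)] / [c/(c+d)] = (97/1353) / (64/1571) = 0.07169/0.04074 = 1.75983

1.760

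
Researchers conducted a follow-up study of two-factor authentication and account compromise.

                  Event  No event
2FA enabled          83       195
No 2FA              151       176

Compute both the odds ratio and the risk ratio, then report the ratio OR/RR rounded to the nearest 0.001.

Cells: a = 83, b = 195, c = 151, d = 176.
OR = (83·176)/(195·151) = 14608/29445 = 0.49611
Risk in exposed = 83/278 = 0.29856; risk in unexposed = 151/327 = 0.46177; RR = 0.64655
OR/RR = 0.49611 / 0.64655 = 0.76732
The outcome is not rare, so the OR lies further from 1 than the RR.

0.767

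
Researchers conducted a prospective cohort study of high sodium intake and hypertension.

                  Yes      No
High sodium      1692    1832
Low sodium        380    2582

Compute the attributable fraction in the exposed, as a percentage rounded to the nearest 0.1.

Cells: a = 1692, b = 1832, c = 380, d = 2582.
Risk in exposed = 1692/3524 = 0.48014; risk in unexposed = 380/2962 = 0.12829.
RR = 0.48014/0.12829 = 3.74254
AR% = (RR − 1)/RR × 100 = (3.74254 − 1)/3.74254 × 100 = 73.2801%

73.3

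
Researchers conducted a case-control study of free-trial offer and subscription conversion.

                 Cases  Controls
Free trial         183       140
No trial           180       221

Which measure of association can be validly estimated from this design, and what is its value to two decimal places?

1.60

Cells: a = 183, b = 140, c = 180, d = 221.
This is a case-control study: participants were sampled on outcome status, so risks in the source population cannot be estimated directly — relative risk is not valid here. The odds ratio is the appropriate measure.
OR = (a·d)/(b·c) = (183 × 221) / (140 × 180) = 40443 / 25200 = 1.60488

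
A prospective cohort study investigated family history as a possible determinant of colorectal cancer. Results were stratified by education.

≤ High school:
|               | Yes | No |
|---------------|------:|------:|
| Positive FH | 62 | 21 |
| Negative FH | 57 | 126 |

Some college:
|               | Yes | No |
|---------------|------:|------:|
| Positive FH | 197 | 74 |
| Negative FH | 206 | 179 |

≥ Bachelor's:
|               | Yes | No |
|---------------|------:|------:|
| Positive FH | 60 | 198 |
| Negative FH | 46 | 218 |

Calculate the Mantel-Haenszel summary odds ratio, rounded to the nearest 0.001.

2.394

OR_MH = Σ(aᵢdᵢ/nᵢ) / Σ(bᵢcᵢ/nᵢ), where nᵢ is the stratum total.
Stratum 1 (≤ High school): n = 266; a·d/n = 62·126/266 = 29.3684; b·c/n = 21·57/266 = 4.5000
Stratum 2 (Some college): n = 656; a·d/n = 197·179/656 = 53.7546; b·c/n = 74·206/656 = 23.2378
Stratum 3 (≥ Bachelor's): n = 522; a·d/n = 60·218/522 = 25.0575; b·c/n = 198·46/522 = 17.4483
OR_MH = (29.3684 + 53.7546 + 25.0575) / (4.5000 + 23.2378 + 17.4483) = 108.1805 / 45.1861 = 2.39411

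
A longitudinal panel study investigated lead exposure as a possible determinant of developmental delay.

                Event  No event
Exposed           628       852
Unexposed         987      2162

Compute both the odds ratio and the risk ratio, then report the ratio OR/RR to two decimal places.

Cells: a = 628, b = 852, c = 987, d = 2162.
OR = (628·2162)/(852·987) = 1357736/840924 = 1.61458
Risk in exposed = 628/1480 = 0.42432; risk in unexposed = 987/3149 = 0.31343; RR = 1.35380
OR/RR = 1.61458 / 1.35380 = 1.19263
The outcome is not rare, so the OR lies further from 1 than the RR.

1.19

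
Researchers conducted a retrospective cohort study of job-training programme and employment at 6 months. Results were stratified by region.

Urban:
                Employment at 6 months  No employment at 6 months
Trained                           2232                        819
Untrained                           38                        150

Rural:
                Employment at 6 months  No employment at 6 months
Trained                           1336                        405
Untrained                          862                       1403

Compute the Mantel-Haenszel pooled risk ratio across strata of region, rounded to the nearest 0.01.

RR_MH = Σ(aᵢ·n₀ᵢ/nᵢ) / Σ(cᵢ·n₁ᵢ/nᵢ), with n₁ᵢ = aᵢ+bᵢ (exposed), n₀ᵢ = cᵢ+dᵢ (unexposed), nᵢ = n₁ᵢ+n₀ᵢ.
Stratum 1 (Urban): n₁ = 3051, n₀ = 188, n = 3239; a·n₀/n = 2232·188/3239 = 129.5511; c·n₁/n = 38·3051/3239 = 35.7944
Stratum 2 (Rural): n₁ = 1741, n₀ = 2265, n = 4006; a·n₀/n = 1336·2265/4006 = 755.3769; c·n₁/n = 862·1741/4006 = 374.6236
RR_MH = (129.5511 + 755.3769) / (35.7944 + 374.6236) = 884.9280 / 410.4179 = 2.15616

2.16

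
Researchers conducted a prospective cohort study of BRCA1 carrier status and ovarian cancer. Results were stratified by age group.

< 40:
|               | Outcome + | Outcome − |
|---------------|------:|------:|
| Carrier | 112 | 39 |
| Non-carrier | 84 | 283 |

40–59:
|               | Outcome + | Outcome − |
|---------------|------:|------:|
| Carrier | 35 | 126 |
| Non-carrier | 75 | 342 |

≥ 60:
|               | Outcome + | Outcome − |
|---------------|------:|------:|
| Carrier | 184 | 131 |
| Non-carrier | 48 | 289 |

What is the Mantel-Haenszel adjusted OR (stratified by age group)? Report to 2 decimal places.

OR_MH = Σ(aᵢdᵢ/nᵢ) / Σ(bᵢcᵢ/nᵢ), where nᵢ is the stratum total.
Stratum 1 (< 40): n = 518; a·d/n = 112·283/518 = 61.1892; b·c/n = 39·84/518 = 6.3243
Stratum 2 (40–59): n = 578; a·d/n = 35·342/578 = 20.7093; b·c/n = 126·75/578 = 16.3495
Stratum 3 (≥ 60): n = 652; a·d/n = 184·289/652 = 81.5583; b·c/n = 131·48/652 = 9.6442
OR_MH = (61.1892 + 20.7093 + 81.5583) / (6.3243 + 16.3495 + 9.6442) = 163.4568 / 32.3180 = 5.05777

5.06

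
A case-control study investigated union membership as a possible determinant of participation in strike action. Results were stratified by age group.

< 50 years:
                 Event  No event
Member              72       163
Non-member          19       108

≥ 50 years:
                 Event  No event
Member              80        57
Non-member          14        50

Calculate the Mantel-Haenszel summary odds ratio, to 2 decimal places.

3.30

OR_MH = Σ(aᵢdᵢ/nᵢ) / Σ(bᵢcᵢ/nᵢ), where nᵢ is the stratum total.
Stratum 1 (< 50 years): n = 362; a·d/n = 72·108/362 = 21.4807; b·c/n = 163·19/362 = 8.5552
Stratum 2 (≥ 50 years): n = 201; a·d/n = 80·50/201 = 19.9005; b·c/n = 57·14/201 = 3.9701
OR_MH = (21.4807 + 19.9005) / (8.5552 + 3.9701) = 41.3812 / 12.5254 = 3.30378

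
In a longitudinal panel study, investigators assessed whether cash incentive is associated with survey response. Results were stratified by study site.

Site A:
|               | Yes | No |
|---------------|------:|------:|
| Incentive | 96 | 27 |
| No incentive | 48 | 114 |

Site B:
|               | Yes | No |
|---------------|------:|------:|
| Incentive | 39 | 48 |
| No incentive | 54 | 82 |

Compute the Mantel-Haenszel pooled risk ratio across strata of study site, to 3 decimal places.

RR_MH = Σ(aᵢ·n₀ᵢ/nᵢ) / Σ(cᵢ·n₁ᵢ/nᵢ), with n₁ᵢ = aᵢ+bᵢ (exposed), n₀ᵢ = cᵢ+dᵢ (unexposed), nᵢ = n₁ᵢ+n₀ᵢ.
Stratum 1 (Site A): n₁ = 123, n₀ = 162, n = 285; a·n₀/n = 96·162/285 = 54.5684; c·n₁/n = 48·123/285 = 20.7158
Stratum 2 (Site B): n₁ = 87, n₀ = 136, n = 223; a·n₀/n = 39·136/223 = 23.7848; c·n₁/n = 54·87/223 = 21.0673
RR_MH = (54.5684 + 23.7848) / (20.7158 + 21.0673) = 78.3532 / 41.7831 = 1.87524

1.875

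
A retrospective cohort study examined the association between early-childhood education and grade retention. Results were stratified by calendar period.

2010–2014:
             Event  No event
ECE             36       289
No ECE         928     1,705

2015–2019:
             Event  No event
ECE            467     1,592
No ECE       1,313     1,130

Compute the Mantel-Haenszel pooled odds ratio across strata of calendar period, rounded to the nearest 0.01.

0.25

OR_MH = Σ(aᵢdᵢ/nᵢ) / Σ(bᵢcᵢ/nᵢ), where nᵢ is the stratum total.
Stratum 1 (2010–2014): n = 2958; a·d/n = 36·1705/2958 = 20.7505; b·c/n = 289·928/2958 = 90.6667
Stratum 2 (2015–2019): n = 4502; a·d/n = 467·1130/4502 = 117.2168; b·c/n = 1592·1313/4502 = 464.3039
OR_MH = (20.7505 + 117.2168) / (90.6667 + 464.3039) = 137.9673 / 554.9705 = 0.24860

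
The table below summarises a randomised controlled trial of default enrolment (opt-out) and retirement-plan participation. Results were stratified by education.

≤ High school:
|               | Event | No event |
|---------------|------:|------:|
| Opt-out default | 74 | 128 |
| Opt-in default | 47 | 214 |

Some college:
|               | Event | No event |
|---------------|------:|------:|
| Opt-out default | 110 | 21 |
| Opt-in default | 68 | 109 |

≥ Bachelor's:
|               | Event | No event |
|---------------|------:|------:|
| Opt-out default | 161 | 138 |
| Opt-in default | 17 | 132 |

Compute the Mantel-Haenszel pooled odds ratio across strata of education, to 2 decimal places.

5.27

OR_MH = Σ(aᵢdᵢ/nᵢ) / Σ(bᵢcᵢ/nᵢ), where nᵢ is the stratum total.
Stratum 1 (≤ High school): n = 463; a·d/n = 74·214/463 = 34.2030; b·c/n = 128·47/463 = 12.9935
Stratum 2 (Some college): n = 308; a·d/n = 110·109/308 = 38.9286; b·c/n = 21·68/308 = 4.6364
Stratum 3 (≥ Bachelor's): n = 448; a·d/n = 161·132/448 = 47.4375; b·c/n = 138·17/448 = 5.2366
OR_MH = (34.2030 + 38.9286 + 47.4375) / (12.9935 + 4.6364 + 5.2366) = 120.5691 / 22.8665 = 5.27274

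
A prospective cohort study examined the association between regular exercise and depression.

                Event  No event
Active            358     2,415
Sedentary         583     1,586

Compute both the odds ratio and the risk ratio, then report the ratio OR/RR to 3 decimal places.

Cells: a = 358, b = 2415, c = 583, d = 1586.
OR = (358·1586)/(2415·583) = 567788/1407945 = 0.40327
Risk in exposed = 358/2773 = 0.12910; risk in unexposed = 583/2169 = 0.26879; RR = 0.48031
OR/RR = 0.40327 / 0.48031 = 0.83961
The outcome is not rare, so the OR lies further from 1 than the RR.

0.840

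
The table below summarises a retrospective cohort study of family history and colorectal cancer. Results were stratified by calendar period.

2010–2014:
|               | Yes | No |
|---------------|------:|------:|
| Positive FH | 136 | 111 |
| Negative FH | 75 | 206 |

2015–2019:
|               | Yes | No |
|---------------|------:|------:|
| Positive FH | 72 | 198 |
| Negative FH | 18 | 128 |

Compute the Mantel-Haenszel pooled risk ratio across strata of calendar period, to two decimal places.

2.09

RR_MH = Σ(aᵢ·n₀ᵢ/nᵢ) / Σ(cᵢ·n₁ᵢ/nᵢ), with n₁ᵢ = aᵢ+bᵢ (exposed), n₀ᵢ = cᵢ+dᵢ (unexposed), nᵢ = n₁ᵢ+n₀ᵢ.
Stratum 1 (2010–2014): n₁ = 247, n₀ = 281, n = 528; a·n₀/n = 136·281/528 = 72.3788; c·n₁/n = 75·247/528 = 35.0852
Stratum 2 (2015–2019): n₁ = 270, n₀ = 146, n = 416; a·n₀/n = 72·146/416 = 25.2692; c·n₁/n = 18·270/416 = 11.6827
RR_MH = (72.3788 + 25.2692) / (35.0852 + 11.6827) = 97.6480 / 46.7679 = 2.08793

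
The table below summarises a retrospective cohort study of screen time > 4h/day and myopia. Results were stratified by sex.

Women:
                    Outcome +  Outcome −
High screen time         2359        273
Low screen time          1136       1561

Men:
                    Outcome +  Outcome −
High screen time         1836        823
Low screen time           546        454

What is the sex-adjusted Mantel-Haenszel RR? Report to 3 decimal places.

RR_MH = Σ(aᵢ·n₀ᵢ/nᵢ) / Σ(cᵢ·n₁ᵢ/nᵢ), with n₁ᵢ = aᵢ+bᵢ (exposed), n₀ᵢ = cᵢ+dᵢ (unexposed), nᵢ = n₁ᵢ+n₀ᵢ.
Stratum 1 (Women): n₁ = 2632, n₀ = 2697, n = 5329; a·n₀/n = 2359·2697/5329 = 1193.8868; c·n₁/n = 1136·2632/5329 = 561.0719
Stratum 2 (Men): n₁ = 2659, n₀ = 1000, n = 3659; a·n₀/n = 1836·1000/3659 = 501.7764; c·n₁/n = 546·2659/3659 = 396.7789
RR_MH = (1193.8868 + 501.7764) / (561.0719 + 396.7789) = 1695.6633 / 957.8508 = 1.77028

1.770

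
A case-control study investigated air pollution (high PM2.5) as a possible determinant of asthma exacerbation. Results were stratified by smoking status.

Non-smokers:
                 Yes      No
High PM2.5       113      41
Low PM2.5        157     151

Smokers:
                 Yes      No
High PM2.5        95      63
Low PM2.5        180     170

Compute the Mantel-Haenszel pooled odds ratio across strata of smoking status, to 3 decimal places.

OR_MH = Σ(aᵢdᵢ/nᵢ) / Σ(bᵢcᵢ/nᵢ), where nᵢ is the stratum total.
Stratum 1 (Non-smokers): n = 462; a·d/n = 113·151/462 = 36.9329; b·c/n = 41·157/462 = 13.9329
Stratum 2 (Smokers): n = 508; a·d/n = 95·170/508 = 31.7913; b·c/n = 63·180/508 = 22.3228
OR_MH = (36.9329 + 31.7913) / (13.9329 + 22.3228) = 68.7242 / 36.2557 = 1.89554

1.896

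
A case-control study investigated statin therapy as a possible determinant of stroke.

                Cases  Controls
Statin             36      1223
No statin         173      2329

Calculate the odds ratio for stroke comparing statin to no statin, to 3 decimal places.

0.396

Cells: a = 36, b = 1223, c = 173, d = 2329.
OR = (a·d)/(b·c) = (36 × 2329) / (1223 × 173) = 83844 / 211579 = 0.39628
Exposure is associated with lower odds of stroke (OR = 0.40 < 1).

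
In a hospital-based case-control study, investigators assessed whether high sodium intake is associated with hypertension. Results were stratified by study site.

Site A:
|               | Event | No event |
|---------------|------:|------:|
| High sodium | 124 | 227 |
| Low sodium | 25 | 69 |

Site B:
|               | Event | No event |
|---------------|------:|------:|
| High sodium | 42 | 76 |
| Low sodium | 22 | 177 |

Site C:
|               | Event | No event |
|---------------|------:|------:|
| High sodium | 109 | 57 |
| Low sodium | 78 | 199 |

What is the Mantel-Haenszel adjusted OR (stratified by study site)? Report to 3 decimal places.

3.266

OR_MH = Σ(aᵢdᵢ/nᵢ) / Σ(bᵢcᵢ/nᵢ), where nᵢ is the stratum total.
Stratum 1 (Site A): n = 445; a·d/n = 124·69/445 = 19.2270; b·c/n = 227·25/445 = 12.7528
Stratum 2 (Site B): n = 317; a·d/n = 42·177/317 = 23.4511; b·c/n = 76·22/317 = 5.2744
Stratum 3 (Site C): n = 443; a·d/n = 109·199/443 = 48.9639; b·c/n = 57·78/443 = 10.0361
OR_MH = (19.2270 + 23.4511 + 48.9639) / (12.7528 + 5.2744 + 10.0361) = 91.6420 / 28.0634 = 3.26554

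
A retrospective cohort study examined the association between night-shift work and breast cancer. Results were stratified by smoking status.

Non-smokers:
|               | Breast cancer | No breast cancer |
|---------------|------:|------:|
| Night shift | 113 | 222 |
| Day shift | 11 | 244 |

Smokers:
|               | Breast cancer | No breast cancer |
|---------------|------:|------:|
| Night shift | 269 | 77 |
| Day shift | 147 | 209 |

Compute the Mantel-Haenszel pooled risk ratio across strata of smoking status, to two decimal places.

2.35

RR_MH = Σ(aᵢ·n₀ᵢ/nᵢ) / Σ(cᵢ·n₁ᵢ/nᵢ), with n₁ᵢ = aᵢ+bᵢ (exposed), n₀ᵢ = cᵢ+dᵢ (unexposed), nᵢ = n₁ᵢ+n₀ᵢ.
Stratum 1 (Non-smokers): n₁ = 335, n₀ = 255, n = 590; a·n₀/n = 113·255/590 = 48.8390; c·n₁/n = 11·335/590 = 6.2458
Stratum 2 (Smokers): n₁ = 346, n₀ = 356, n = 702; a·n₀/n = 269·356/702 = 136.4160; c·n₁/n = 147·346/702 = 72.4530
RR_MH = (48.8390 + 136.4160) / (6.2458 + 72.4530) = 185.2549 / 78.6988 = 2.35398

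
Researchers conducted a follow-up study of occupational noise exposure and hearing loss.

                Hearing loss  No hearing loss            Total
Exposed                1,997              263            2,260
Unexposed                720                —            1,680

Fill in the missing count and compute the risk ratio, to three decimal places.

2.062

The missing cell is in the unexposed row: 1680 − 720 = 960.
So a = 1997, b = 263, c = 720, d = 960.
RR = [a/(a+b)] / [c/(c+d)] = (1997/2260) / (720/1680) = 0.88363/0.42857 = 2.06180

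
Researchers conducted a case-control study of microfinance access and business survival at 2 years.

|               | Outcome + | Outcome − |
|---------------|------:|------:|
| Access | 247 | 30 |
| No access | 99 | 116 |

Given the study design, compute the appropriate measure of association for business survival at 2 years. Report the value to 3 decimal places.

9.647

Cells: a = 247, b = 30, c = 99, d = 116.
This is a case-control study: participants were sampled on outcome status, so risks in the source population cannot be estimated directly — relative risk is not valid here. The odds ratio is the appropriate measure.
OR = (a·d)/(b·c) = (247 × 116) / (30 × 99) = 28652 / 2970 = 9.64714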